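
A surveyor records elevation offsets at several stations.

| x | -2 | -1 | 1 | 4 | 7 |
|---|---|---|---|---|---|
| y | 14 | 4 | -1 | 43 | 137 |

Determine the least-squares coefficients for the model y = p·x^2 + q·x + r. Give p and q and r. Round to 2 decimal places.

p = 3.03, q = -1.43, r = -1.05

With design matrix A, AᵀA = [[2675, 399, 71]; [399, 71, 9]; [71, 9, 5]] and Aᵀy = [7460, 1098, 197]ᵀ.
Inverting the 3×3 Gram matrix, [p, q, r]ᵀ = [44917/14826, -7055/4942, -7790/7413]ᵀ.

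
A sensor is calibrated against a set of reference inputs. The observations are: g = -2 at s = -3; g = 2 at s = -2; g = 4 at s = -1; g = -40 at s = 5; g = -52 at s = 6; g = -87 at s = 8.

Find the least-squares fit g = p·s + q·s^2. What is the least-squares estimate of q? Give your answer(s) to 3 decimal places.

The normal equations are: 139·p + 817·q = -1210;  817·p + 6115·q = -8446.
Eliminating q: 6115·(row 1) − 817·(row 2) gives 182496·p = 6115·(-1210) − 817·(-8446) = -498768, so p = -10391/3802.
Then q = ((-8446) − 817·(-10391/3802))/6115 = -3863/3802.

q = -1.016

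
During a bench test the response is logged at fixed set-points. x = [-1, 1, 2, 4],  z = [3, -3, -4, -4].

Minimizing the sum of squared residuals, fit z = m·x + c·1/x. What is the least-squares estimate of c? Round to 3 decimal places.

c = -2.237

Sums needed: Σx·x = 22, Σx·1/x = 4, Σ1/x·1/x = 37/16.
And Σx·z = -30, Σ1/x·z = -9.
Determinant 22·(37/16) − 4² = 279/8.
m = ((-30)·(37/16) − 4·(-9))/(279/8) = -89/93; c = (22·(-9) − 4·(-30))/(279/8) = -208/93.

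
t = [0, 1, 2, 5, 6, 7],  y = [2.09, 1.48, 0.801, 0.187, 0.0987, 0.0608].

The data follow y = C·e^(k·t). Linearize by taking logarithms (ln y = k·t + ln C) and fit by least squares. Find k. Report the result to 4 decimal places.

Taking logs, ln y = k·t + ln C, so regress ln y on t.
Σt = 21.0000, Σ(t)² = 115.0000, Σln y = -5.8852, Σt·ln y = -41.9302.
Equations: 115.0000·k + 21.0000·ln C = -41.9302;  21.0000·k + 6·ln C = -5.8852.
Solving (det = 249.0000): k = -0.51403, ln C = 0.81823.

k = -0.5140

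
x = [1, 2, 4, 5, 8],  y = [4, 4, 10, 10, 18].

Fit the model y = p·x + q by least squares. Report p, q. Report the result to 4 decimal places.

p = 2.0667, q = 0.9333

Sums needed: Σx·x = 110, Σx = 20, Σ1 = 5.
For Mᵀy: Σx·y = 246, Σy = 46.
Determinant 110·5 − 20² = 150.
p = (246·5 − 20·46)/150 = 31/15; q = (110·46 − 20·246)/150 = 14/15.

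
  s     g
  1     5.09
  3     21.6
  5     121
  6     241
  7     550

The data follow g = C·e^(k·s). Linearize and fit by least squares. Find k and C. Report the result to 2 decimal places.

Let Y = ln g. Fitting Y = k·s + ln C by least squares:
Σs = 22.0000, Σ(s)² = 120.0000, Σln g = 21.2905, Σs·ln g = 111.9025.
Normal system: [[120.0000, 22.0000]; [22.0000, 5]]·[k, ln C]ᵀ = [111.9025, 21.2905]ᵀ.
Δ = 120.0000·5 − (22.0000)² = 116.0000; k = (111.9025·5 − 22.0000·21.2905)/116.0000 = 0.78554, ln C = (120.0000·21.2905 − 22.0000·111.9025)/116.0000 = 0.80174, so C = exp(0.80174) = 2.22942.

k = 0.79, C = 2.23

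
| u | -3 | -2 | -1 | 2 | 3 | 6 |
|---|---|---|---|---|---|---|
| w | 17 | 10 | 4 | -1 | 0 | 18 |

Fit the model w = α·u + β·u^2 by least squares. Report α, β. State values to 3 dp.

α = -2.821, β = 0.971

MᵀM·[α, β]ᵀ = Mᵀw reads: 63·α + 215·β = 31;  215·α + 1491·β = 841.
Eliminating β: 1491·(row 1) − 215·(row 2) gives 47708·α = 1491·31 − 215·841 = -134594, so α = -67297/23854.
Then β = (841 − 215·(-67297/23854))/1491 = 23159/23854.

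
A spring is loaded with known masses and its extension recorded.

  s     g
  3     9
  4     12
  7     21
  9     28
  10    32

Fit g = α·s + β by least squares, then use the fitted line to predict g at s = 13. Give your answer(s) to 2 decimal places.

ĝ = 41.18

With design matrix M, MᵀM = [[255, 33]; [33, 5]] and Mᵀg = [794, 102]ᵀ.
det = 255·5 − 33² = 186.
α = (794·5 − 33·102)/186 = 302/93; β = (255·102 − 33·794)/186 = -32/31.
At s = 13: ĝ = (302/93)·(13) + (-32/31)·(1) = 3830/93.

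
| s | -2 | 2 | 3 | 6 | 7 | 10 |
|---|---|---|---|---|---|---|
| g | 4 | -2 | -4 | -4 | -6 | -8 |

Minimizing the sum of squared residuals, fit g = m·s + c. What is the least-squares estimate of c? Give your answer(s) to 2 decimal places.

Normal-equation sums: Σs·s = 202, Σs = 26, Σ1 = 6.
And Σs·g = -170, Σg = -20.
MᵀM·[m, c]ᵀ = Mᵀg becomes [[202, 26]; [26, 6]]·[m, c]ᵀ = [-170, -20]ᵀ.
Eliminating c: 6·(row 1) − 26·(row 2) gives 536·m = 6·(-170) − 26·(-20) = -500, so m = -125/134.
Then c = ((-20) − 26·(-125/134))/6 = 95/134.

c = 0.71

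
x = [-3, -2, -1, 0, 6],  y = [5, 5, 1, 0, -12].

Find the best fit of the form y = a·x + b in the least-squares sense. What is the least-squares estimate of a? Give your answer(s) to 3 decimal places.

AᵀA·[a, b]ᵀ = Aᵀy reads: 50·a + 0·b = -98;  0·a + 5·b = -1.
(Σx·x = 50, Σx = 0, Σ1 = 5, Σx·y = -98, Σy = -1.)
Δ = 50·5 − 0² = 250.
a = ((-98)·5 − 0·(-1))/250 = -49/25; b = (50·(-1) − 0·(-98))/250 = -1/5.

a = -1.960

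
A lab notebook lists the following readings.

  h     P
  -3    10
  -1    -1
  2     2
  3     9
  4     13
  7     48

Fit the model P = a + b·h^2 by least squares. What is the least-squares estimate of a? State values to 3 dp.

a = -1.211

From the data, Σ1 = 6, Σh^2 = 88, Σh^2·h^2 = 2836.
And ΣP = 81, Σh^2·P = 2738.
Normal equations: [[6, 88]; [88, 2836]]·[a, b]ᵀ = [81, 2738]ᵀ.
Eliminating b: 2836·(row 1) − 88·(row 2) gives 9272·a = 2836·81 − 88·2738 = -11228, so a = -2807/2318.
Then b = (2738 − 88·(-2807/2318))/2836 = 2325/2318.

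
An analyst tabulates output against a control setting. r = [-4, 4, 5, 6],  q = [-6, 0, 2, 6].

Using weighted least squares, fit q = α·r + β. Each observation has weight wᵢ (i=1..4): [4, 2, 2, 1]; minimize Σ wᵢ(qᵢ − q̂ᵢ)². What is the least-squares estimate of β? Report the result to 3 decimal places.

With design matrix A, AᵀWA = [[182, 8]; [8, 9]] and AᵀWq = [152, -14]ᵀ.
Δ = 182·9 − 8² = 1574.
α = (152·9 − 8·(-14))/1574 = 740/787; β = (182·(-14) − 8·152)/1574 = -1882/787.

β = -2.391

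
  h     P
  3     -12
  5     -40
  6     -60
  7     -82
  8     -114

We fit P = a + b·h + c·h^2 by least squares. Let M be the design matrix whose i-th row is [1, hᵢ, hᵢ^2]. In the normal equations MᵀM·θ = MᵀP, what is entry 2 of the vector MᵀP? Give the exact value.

-2082

Entry 2 ↔ basis h, so (MᵀP)_{2} = Σᵢ (h)·Pᵢ = (3)·(-12) + (5)·(-40) + (6)·(-60) + (7)·(-82) + (8)·(-114) = -2082.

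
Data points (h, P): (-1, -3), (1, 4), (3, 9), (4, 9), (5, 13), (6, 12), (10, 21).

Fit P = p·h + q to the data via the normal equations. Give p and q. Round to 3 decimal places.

p = 2.066, q = 1.023

Compute the Gram sums: Σh·h = 188, Σh = 28, Σ1 = 7.
For MᵀP: Σh·P = 417, ΣP = 65.
det = 188·7 − 28² = 532.
p = (417·7 − 28·65)/532 = 157/76; q = (188·65 − 28·417)/532 = 136/133.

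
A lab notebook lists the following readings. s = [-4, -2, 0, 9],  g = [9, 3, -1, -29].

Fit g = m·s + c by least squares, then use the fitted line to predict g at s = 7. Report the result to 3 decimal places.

ĝ = -22.823

Entries of XᵀX: Σs·s = 101, Σs = 3, Σ1 = 4.
For Xᵀg: Σs·g = -303, Σg = -18.
So XᵀX·[m, c]ᵀ = Xᵀg: [[101, 3]; [3, 4]]·[m, c]ᵀ = [-303, -18]ᵀ.
Determinant 101·4 − 3² = 395.
m = ((-303)·4 − 3·(-18))/395 = -1158/395; c = (101·(-18) − 3·(-303))/395 = -909/395.
At s = 7: ĝ = (-1158/395)·(7) + (-909/395)·(1) = -1803/79.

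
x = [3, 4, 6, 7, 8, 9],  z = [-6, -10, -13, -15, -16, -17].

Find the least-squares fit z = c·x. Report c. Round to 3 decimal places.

c = -2.047

Sums needed: Σx·x = 255.
Right-hand side: Σx·z = -522.
AᵀA·[c]ᵀ = Aᵀz becomes [[255]]·[c]ᵀ = [-522]ᵀ.
Hence c = -522 / 255 ≈ -2.04706.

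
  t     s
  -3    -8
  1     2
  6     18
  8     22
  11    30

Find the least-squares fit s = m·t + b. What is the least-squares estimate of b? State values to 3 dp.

From the data, Σt·t = 231, Σt = 23, Σ1 = 5.
And Σt·s = 640, Σs = 64.
So XᵀX·[m, b]ᵀ = Xᵀs: [[231, 23]; [23, 5]]·[m, b]ᵀ = [640, 64]ᵀ.
Determinant 231·5 − 23² = 626.
m = (640·5 − 23·64)/626 = 864/313; b = (231·64 − 23·640)/626 = 32/313.

b = 0.102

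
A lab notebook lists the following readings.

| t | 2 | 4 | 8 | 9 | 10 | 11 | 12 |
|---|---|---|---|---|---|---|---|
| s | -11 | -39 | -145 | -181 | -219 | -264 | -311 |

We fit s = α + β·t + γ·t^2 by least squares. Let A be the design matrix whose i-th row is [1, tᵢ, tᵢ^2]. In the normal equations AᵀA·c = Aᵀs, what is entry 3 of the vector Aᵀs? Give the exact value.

-123237

Entry 3 ↔ basis t^2, so (Aᵀs)_{3} = Σᵢ (t^2)·sᵢ = (4)·(-11) + (16)·(-39) + (64)·(-145) + (81)·(-181) + (100)·(-219) + (121)·(-264) + (144)·(-311) = -123237.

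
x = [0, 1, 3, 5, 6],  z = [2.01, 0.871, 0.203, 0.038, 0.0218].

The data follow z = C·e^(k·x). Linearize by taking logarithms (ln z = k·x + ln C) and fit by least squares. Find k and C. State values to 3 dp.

k = -0.763, C = 1.940

Linearized form: ln z = k·x + ln C. From the 5 transformed points,
AᵀA = [[71.0000, 15.0000]; [15.0000, 5]], rhs = [-44.2277, -8.1305]ᵀ  (here Σx = 15.0000, Σ(x)² = 71.0000, Σln z = -8.1305, Σx·ln z = -44.2277).
Slope k = (n·Σx·ln z − Σx·Σln z)/(n·Σ(x)² − (Σx)²) = (5·-44.2277 − 15.0000·-8.1305)/130.0000 = -0.76293; ln C = (Σln z − k·Σx)/n = 0.66267, so C = exp(0.66267) = 1.93996.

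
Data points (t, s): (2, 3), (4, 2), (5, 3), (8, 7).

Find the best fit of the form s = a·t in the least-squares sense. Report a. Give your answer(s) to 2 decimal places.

a = 0.78

XᵀX·[a]ᵀ = Xᵀs reads: 109·a = 85.
Hence a = 85 / 109 ≈ 0.779817.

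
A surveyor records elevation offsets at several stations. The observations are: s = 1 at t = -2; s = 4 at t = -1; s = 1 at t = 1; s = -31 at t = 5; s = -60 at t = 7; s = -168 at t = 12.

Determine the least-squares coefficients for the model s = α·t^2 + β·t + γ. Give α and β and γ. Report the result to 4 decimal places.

α = -1.0666, β = -1.4694, γ = 3.0417

The normal equations are: 23780·α + 2188·β + 224·γ = -27898;  2188·α + 224·β + 22·γ = -2596;  224·α + 22·β + 6·γ = -253.
(Σt^2·t^2 = 23780, Σt^2·t = 2188, Σt^2 = 224, Σt·t = 224, Σt = 22, Σ1 = 6, Σt^2·s = -27898, Σt·s = -2596, Σs = -253.)
Row-reducing yields α = -27362/25653, β = -75391/51306, γ = 1530/503.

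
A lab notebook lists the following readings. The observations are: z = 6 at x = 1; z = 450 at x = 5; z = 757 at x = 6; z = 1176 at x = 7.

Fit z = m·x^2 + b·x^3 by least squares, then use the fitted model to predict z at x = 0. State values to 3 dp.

ẑ = 0.000

The normal system MᵀM·[m, b]ᵀ = Mᵀz is [[4323, 27709]; [27709, 179931]]·[m, b]ᵀ = [96132, 623136]ᵀ.
det = 4323·179931 − 27709² = 10053032.
m = (96132·179931 − 27709·623136)/10053032 = 7662867/2513258; b = (4323·623136 − 27709·96132)/10053032 = 683985/228478.
At x = 0: ẑ = (7662867/2513258)·(0) + (683985/228478)·(0) = 0.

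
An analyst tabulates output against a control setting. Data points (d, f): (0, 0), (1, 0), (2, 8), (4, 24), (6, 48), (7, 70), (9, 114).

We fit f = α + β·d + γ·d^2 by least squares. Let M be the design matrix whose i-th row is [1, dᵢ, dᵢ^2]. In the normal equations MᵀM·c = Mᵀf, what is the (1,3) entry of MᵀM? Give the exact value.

187

Row 1 ↔ basis 1, column 3 ↔ basis d^2, so (MᵀM)_{1,3} = Σᵢ d^2 = (1)·(0) + (1)·(1) + (1)·(4) + (1)·(16) + (1)·(36) + (1)·(49) + (1)·(81) = 187.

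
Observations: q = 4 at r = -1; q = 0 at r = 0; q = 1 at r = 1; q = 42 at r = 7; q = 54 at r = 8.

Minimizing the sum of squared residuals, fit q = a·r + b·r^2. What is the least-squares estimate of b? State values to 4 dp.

b = 1.0098

Sums needed: Σr·r = 115, Σr·r^2 = 855, Σr^2·r^2 = 6499.
Right-hand side: Σr·q = 723, Σr^2·q = 5519.
So AᵀA·[a, b]ᵀ = Aᵀq: [[115, 855]; [855, 6499]]·[a, b]ᵀ = [723, 5519]ᵀ.
Determinant 115·6499 − 855² = 16360.
a = (723·6499 − 855·5519)/16360 = -2496/2045; b = (115·5519 − 855·723)/16360 = 413/409.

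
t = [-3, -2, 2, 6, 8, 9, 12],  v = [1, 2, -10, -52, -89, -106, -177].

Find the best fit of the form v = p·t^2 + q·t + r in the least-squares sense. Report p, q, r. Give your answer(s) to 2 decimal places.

Normal-equation sums: Σt^2·t^2 = 32802, Σt^2·t = 3158, Σt^2 = 342, Σt·t = 342, Σt = 32, Σ1 = 7.
And Σt^2·v = -41665, Σt·v = -4129, Σv = -431.
Normal equations: [[32802, 3158, 342]; [3158, 342, 32]; [342, 32, 7]]·[p, q, r]ᵀ = [-41665, -4129, -431]ᵀ.
Inverting the 3×3 Gram matrix, [p, q, r]ᵀ = [-147743/151736, -469909/151736, 11927/75868]ᵀ.

p = -0.97, q = -3.10, r = 0.16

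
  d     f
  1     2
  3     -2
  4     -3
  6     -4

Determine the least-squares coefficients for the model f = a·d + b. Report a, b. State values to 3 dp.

a = -1.192, b = 2.423

With design matrix X, XᵀX = [[62, 14]; [14, 4]] and Xᵀf = [-40, -7]ᵀ.
Eliminating b: 4·(row 1) − 14·(row 2) gives 52·a = 4·(-40) − 14·(-7) = -62, so a = -31/26.
Then b = ((-7) − 14·(-31/26))/4 = 63/26.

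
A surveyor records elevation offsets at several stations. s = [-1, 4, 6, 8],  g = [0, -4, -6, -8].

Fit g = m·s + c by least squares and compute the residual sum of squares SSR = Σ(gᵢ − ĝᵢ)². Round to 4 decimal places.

Compute the Gram sums: Σs·s = 117, Σs = 17, Σ1 = 4.
Right-hand side: Σs·g = -116, Σg = -18.
Normal equations: [[117, 17]; [17, 4]]·[m, c]ᵀ = [-116, -18]ᵀ.
det = 117·4 − 17² = 179.
m = ((-116)·4 − 17·(-18))/179 = -158/179; c = (117·(-18) − 17·(-116))/179 = -134/179.
Residuals: -24/179, 50/179, 8/179, -34/179; SSR = 24/179.

SSR = 0.1341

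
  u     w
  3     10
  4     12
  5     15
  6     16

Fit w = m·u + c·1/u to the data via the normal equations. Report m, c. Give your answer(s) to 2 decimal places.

m = 2.54, c = 7.56

Sums needed: Σu·u = 86, Σu·1/u = 4, Σ1/u·1/u = 869/3600.
Moment sums: Σu·w = 249, Σ1/u·w = 12.
Δ = 86·(869/3600) − 4² = 8567/1800.
m = (249·(869/3600) − 4·12)/(8567/1800) = 43581/17134; c = (86·12 − 4·249)/(8567/1800) = 64800/8567.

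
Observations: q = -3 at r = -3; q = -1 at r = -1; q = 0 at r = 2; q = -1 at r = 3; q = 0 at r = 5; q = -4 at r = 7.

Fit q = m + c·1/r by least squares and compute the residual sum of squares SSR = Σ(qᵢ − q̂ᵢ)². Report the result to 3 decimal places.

SSR = 13.017

Setting ∂/∂m … = 0 gives: 6·m + (-11/70)·c = -9;  (-11/70)·m + (67589/44100)·c = 23/21.
(Σ1 = 6, Σ1/r = -11/70, Σ1/r·1/r = 67589/44100, Σq = -9, Σ1/r·q = 23/21.)
Δ = 6·(67589/44100) − (-11/70)² = 26963/2940.
m = ((-9)·(67589/44100) − (-11/70)·(23/21))/(26963/2940) = -200237/134815; c = (6·(23/21) − (-11/70)·(-9))/(26963/2940) = 15162/26963.
Residuals: -178938/134815, 141232/134815, 162332/134815, 40152/134815, 37015/26963, -349853/134815; SSR = 1754842/134815.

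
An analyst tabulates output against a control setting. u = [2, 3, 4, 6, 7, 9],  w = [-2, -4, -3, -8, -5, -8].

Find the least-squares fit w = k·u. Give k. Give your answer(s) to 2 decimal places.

k = -0.94

Entries of AᵀA: Σu·u = 195.
Right-hand side: Σu·w = -183.
So AᵀA·[k]ᵀ = Aᵀw: [[195]]·[k]ᵀ = [-183]ᵀ.
k = (-183)/195 = -0.938462.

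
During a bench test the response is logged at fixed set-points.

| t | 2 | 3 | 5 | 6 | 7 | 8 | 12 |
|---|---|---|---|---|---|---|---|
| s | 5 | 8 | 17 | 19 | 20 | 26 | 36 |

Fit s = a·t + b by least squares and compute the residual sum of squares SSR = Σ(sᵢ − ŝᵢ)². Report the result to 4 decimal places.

With design matrix M, MᵀM = [[331, 43]; [43, 7]] and Mᵀs = [1013, 131]ᵀ.
det = 331·7 − 43² = 468.
a = (1013·7 − 43·131)/468 = 81/26; b = (331·131 − 43·1013)/468 = -11/26.
Residuals: -21/26, -12/13, 24/13, 19/26, -18/13, 3/2, -25/26; SSR = 137/13.

SSR = 10.5385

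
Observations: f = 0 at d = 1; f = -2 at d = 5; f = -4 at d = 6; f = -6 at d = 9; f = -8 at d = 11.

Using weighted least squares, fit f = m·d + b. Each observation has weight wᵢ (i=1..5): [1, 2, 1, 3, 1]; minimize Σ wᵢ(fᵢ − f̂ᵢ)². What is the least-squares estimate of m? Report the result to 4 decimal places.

AᵀWA·[m, b]ᵀ = AᵀWf reads: 451·m + 55·b = -294;  55·m + 8·b = -34.
(Σwᵢ·d·d = 451, Σwᵢ·d = 55, Σwᵢ·1 = 8, Σwᵢ·d·f = -294, Σwᵢ·f = -34.)
Determinant 451·8 − 55² = 583.
m = ((-294)·8 − 55·(-34))/583 = -482/583; b = (451·(-34) − 55·(-294))/583 = 76/53.

m = -0.8268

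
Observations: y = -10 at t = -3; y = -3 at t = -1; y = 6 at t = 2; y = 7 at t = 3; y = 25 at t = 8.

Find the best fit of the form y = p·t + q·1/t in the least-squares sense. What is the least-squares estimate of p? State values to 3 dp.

Entries of MᵀM: Σt·t = 87, Σt·1/t = 5, Σ1/t·1/t = 857/576.
And Σt·y = 266, Σ1/t·y = 355/24.
MᵀM·[p, q]ᵀ = Mᵀy becomes [[87, 5]; [5, 857/576]]·[p, q]ᵀ = [266, 355/24]ᵀ.
Eliminating q: (857/576)·(row 1) − 5·(row 2) gives (20053/192)·p = (857/576)·266 − 5·(355/24) = 92681/288, so p = 185362/60159.
Then q = ((355/24) − 5·(185362/60159))/(857/576) = -8280/20053.

p = 3.081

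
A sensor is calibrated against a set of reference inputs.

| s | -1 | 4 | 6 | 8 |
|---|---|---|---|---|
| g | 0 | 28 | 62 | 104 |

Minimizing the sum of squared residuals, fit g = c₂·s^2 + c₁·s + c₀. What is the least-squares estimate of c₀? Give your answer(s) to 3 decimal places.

Compute the Gram sums: Σs^2·s^2 = 5649, Σs^2·s = 791, Σs^2 = 117, Σs·s = 117, Σs = 17, Σ1 = 4.
And Σs^2·g = 9336, Σs·g = 1316, Σg = 194.
Inverting the 3×3 Gram matrix, [c₂, c₁, c₀]ᵀ = [9737/6679, 9441/6679, -1000/6679]ᵀ.

c₀ = -0.150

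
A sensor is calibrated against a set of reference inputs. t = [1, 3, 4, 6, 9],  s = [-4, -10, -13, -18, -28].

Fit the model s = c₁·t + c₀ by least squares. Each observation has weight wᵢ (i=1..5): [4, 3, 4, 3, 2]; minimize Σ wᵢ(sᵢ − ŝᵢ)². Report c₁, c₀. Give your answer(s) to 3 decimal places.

With design matrix M, MᵀWM = [[365, 65]; [65, 16]] and MᵀWs = [-1142, -208]ᵀ.
det = 365·16 − 65² = 1615.
c₁ = ((-1142)·16 − 65·(-208))/1615 = -4752/1615; c₀ = (365·(-208) − 65·(-1142))/1615 = -338/323.

c₁ = -2.942, c₀ = -1.046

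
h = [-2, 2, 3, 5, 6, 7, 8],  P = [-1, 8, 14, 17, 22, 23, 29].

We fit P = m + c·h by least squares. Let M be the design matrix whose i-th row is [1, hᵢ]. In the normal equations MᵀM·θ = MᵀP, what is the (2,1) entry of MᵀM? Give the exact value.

29

Row 2 ↔ basis h, column 1 ↔ basis 1, so (MᵀM)_{2,1} = Σᵢ h = (-2)·(1) + (2)·(1) + (3)·(1) + (5)·(1) + (6)·(1) + (7)·(1) + (8)·(1) = 29.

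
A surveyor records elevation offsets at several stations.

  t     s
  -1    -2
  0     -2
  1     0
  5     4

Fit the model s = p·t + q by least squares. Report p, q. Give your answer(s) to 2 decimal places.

p = 1.06, q = -1.33

Normal-equation sums: Σt·t = 27, Σt = 5, Σ1 = 4.
Right-hand side: Σt·s = 22, Σs = 0.
MᵀM·[p, q]ᵀ = Mᵀs becomes [[27, 5]; [5, 4]]·[p, q]ᵀ = [22, 0]ᵀ.
Eliminating q: 4·(row 1) − 5·(row 2) gives 83·p = 4·22 − 5·0 = 88, so p = 88/83.
Then q = (0 − 5·(88/83))/4 = -110/83.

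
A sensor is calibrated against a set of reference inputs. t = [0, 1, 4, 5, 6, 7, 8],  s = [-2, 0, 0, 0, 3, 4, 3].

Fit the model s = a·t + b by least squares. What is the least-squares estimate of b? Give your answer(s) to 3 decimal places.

b = -1.707

XᵀX·[a, b]ᵀ = Xᵀs reads: 191·a + 31·b = 70;  31·a + 7·b = 8.
Eliminating b: 7·(row 1) − 31·(row 2) gives 376·a = 7·70 − 31·8 = 242, so a = 121/188.
Then b = (8 − 31·(121/188))/7 = -321/188.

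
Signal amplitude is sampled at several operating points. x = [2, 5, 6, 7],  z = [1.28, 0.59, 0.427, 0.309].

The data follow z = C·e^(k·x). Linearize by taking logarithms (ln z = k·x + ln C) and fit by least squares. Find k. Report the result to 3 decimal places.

k = -0.281

Taking logs, ln z = k·x + ln C, so regress ln z on x.
Over the data: Σx = 20.0000, Σ(x)² = 114.0000, Σln z = -2.3062, Σx·ln z = -15.4712.
Normal system: [[114.0000, 20.0000]; [20.0000, 4]]·[k, ln C]ᵀ = [-15.4712, -2.3062]ᵀ.
Slope k = (n·Σx·ln z − Σx·Σln z)/(n·Σ(x)² − (Σx)²) = (4·-15.4712 − 20.0000·-2.3062)/56.0000 = -0.28146; ln C = (Σln z − k·Σx)/n = 0.83074.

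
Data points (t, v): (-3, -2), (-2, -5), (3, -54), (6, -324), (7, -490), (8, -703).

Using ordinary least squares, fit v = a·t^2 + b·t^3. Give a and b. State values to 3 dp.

Compute the Gram sums: Σt^2·t^2 = 7971, Σt^2·t^3 = 57319, Σt^3·t^3 = 427971.
Moment sums: Σt^2·v = -81190, Σt^3·v = -599354.
Normal equations: [[7971, 57319]; [57319, 427971]]·[a, b]ᵀ = [-81190, -599354]ᵀ.
Eliminating b: 427971·(row 1) − 57319·(row 2) gives 125889080·a = 427971·(-81190) − 57319·(-599354) = -392593564, so a = -98148391/31472270.
Then b = ((-599354) − 57319·(-98148391/31472270))/427971 = -30930281/31472270.

a = -3.119, b = -0.983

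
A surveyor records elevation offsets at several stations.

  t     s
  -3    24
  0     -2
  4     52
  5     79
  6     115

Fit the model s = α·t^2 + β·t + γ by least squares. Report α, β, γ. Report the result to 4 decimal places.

α = 3.1061, β = 0.7832, γ = -1.7040

Forming XᵀX = [[2258, 378, 86]; [378, 86, 12]; [86, 12, 5]] and Xᵀs = [7163, 1221, 268]ᵀ gives XᵀX·[α, β, γ]ᵀ = Xᵀs.
Row-reducing yields α = 205/66, β = 112/143, γ = -731/429.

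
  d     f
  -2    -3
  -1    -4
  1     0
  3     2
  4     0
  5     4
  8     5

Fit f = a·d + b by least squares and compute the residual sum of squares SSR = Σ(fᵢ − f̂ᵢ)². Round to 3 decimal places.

Sums needed: Σd·d = 120, Σd = 18, Σ1 = 7.
Moment sums: Σd·f = 76, Σf = 4.
AᵀA·[a, b]ᵀ = Aᵀf becomes [[120, 18]; [18, 7]]·[a, b]ᵀ = [76, 4]ᵀ.
Eliminating b: 7·(row 1) − 18·(row 2) gives 516·a = 7·76 − 18·4 = 460, so a = 115/129.
Then b = (4 − 18·(115/129))/7 = -74/43.
Residuals: 65/129, -179/129, 107/129, 45/43, -238/129, 163/129, -53/129; SSR = 1178/129.

SSR = 9.132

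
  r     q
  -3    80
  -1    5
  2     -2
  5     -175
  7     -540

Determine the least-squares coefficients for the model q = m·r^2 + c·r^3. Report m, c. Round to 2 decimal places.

The normal system AᵀA·[m, c]ᵀ = Aᵀq is [[3124, 19720]; [19720, 134068]]·[m, c]ᵀ = [-30118, -209276]ᵀ.
det = 3124·134068 − 19720² = 29950032.
m = ((-30118)·134068 − 19720·(-209276))/29950032 = 11132837/3743754; c = (3124·(-209276) − 19720·(-30118))/29950032 = -3740704/1871877.

m = 2.97, c = -2.00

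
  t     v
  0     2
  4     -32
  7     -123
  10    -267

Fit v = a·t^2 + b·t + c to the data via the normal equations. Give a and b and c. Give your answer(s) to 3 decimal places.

a = -3.046, b = 3.528, c = 2.128

Sums needed: Σt^2·t^2 = 12657, Σt^2·t = 1407, Σt^2 = 165, Σt·t = 165, Σt = 21, Σ1 = 4.
Moment sums: Σt^2·v = -33239, Σt·v = -3659, Σv = -420.
Normal equations: [[12657, 1407, 165]; [1407, 165, 21]; [165, 21, 4]]·[a, b, c]ᵀ = [-33239, -3659, -420]ᵀ.
Row-reducing yields a = -859/282, b = 995/282, c = 100/47.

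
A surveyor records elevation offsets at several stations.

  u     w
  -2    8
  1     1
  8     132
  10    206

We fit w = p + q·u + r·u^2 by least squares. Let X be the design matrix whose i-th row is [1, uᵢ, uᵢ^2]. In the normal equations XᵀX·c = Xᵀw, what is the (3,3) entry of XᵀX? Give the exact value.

14113

Row 3 ↔ basis u^2, column 3 ↔ basis u^2, so (XᵀX)_{3,3} = Σᵢ (u^2)·(u^2) = (4)·(4) + (1)·(1) + (64)·(64) + (100)·(100) = 14113.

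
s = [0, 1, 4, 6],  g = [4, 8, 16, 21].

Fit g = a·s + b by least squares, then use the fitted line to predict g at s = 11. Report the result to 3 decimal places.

ĝ = 35.187

The normal system MᵀM·[a, b]ᵀ = Mᵀg is [[53, 11]; [11, 4]]·[a, b]ᵀ = [198, 49]ᵀ.
Determinant 53·4 − 11² = 91.
a = (198·4 − 11·49)/91 = 253/91; b = (53·49 − 11·198)/91 = 419/91.
At s = 11: ĝ = (253/91)·(11) + (419/91)·(1) = 3202/91.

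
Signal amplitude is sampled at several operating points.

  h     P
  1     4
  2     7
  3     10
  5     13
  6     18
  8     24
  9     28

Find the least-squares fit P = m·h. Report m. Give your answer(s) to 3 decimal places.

From the data, Σh·h = 220.
And Σh·P = 665.
m = 665/220 = 3.02273.

m = 3.023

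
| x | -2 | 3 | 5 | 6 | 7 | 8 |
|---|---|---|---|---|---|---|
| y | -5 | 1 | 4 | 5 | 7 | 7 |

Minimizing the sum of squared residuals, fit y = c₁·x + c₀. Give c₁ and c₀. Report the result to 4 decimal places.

c₁ = 1.2595, c₀ = -2.5013

MᵀM·[c₁, c₀]ᵀ = Mᵀy reads: 187·c₁ + 27·c₀ = 168;  27·c₁ + 6·c₀ = 19.
(Σx·x = 187, Σx = 27, Σ1 = 6, Σx·y = 168, Σy = 19.)
Determinant 187·6 − 27² = 393.
c₁ = (168·6 − 27·19)/393 = 165/131; c₀ = (187·19 − 27·168)/393 = -983/393.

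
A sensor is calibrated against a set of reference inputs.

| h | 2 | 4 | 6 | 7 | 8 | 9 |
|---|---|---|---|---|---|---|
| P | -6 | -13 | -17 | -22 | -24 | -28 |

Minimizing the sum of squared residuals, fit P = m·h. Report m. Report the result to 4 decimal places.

m = -3.0560

With design matrix M, MᵀM = [[250]] and MᵀP = [-764]ᵀ.
m = (-764)/250 = -3.056.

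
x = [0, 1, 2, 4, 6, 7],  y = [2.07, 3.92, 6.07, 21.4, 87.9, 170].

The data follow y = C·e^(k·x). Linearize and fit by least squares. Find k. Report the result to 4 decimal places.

Linearized form: ln y = k·x + ln C. From the 6 transformed points,
Sums: Σx = 20.0000, Σ(x)² = 106.0000, Σln y = 16.5724, Σx·ln y = 80.0342.
Normal system: [[106.0000, 20.0000]; [20.0000, 6]]·[k, ln C]ᵀ = [80.0342, 16.5724]ᵀ.
Δ = 106.0000·6 − (20.0000)² = 236.0000; k = (80.0342·6 − 20.0000·16.5724)/236.0000 = 0.63033, ln C = (106.0000·16.5724 − 20.0000·80.0342)/236.0000 = 0.66097.

k = 0.6303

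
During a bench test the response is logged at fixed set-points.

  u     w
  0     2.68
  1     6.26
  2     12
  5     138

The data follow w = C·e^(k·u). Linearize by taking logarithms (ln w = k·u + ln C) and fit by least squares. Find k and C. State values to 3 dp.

k = 0.784, C = 2.691

Taking logs, ln w = k·u + ln C, so regress ln w on u.
Σu = 8.0000, Σ(u)² = 30.0000, Σln w = 10.2322, Σu·ln w = 31.4403.
Equations: 30.0000·k + 8.0000·ln C = 31.4403;  8.0000·k + 4·ln C = 10.2322.
Δ = 30.0000·4 − (8.0000)² = 56.0000; k = (31.4403·4 − 8.0000·10.2322)/56.0000 = 0.78400, ln C = (30.0000·10.2322 − 8.0000·31.4403)/56.0000 = 0.99005, so C = exp(0.99005) = 2.69136.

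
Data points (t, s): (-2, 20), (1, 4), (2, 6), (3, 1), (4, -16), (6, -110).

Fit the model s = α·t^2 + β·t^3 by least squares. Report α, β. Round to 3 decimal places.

α = 3.183, β = -1.039

Setting ∂/∂α … = 0 gives: 1666·α + 9044·β = -4099;  9044·α + 51610·β = -24865.
det = 1666·51610 − 9044² = 4188324.
α = ((-4099)·51610 − 9044·(-24865))/4188324 = 6664835/2094162; β = (1666·(-24865) − 9044·(-4099))/4188324 = -18293/17598.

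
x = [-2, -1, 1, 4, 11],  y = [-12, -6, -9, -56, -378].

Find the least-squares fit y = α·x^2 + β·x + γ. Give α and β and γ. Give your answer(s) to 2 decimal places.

Forming MᵀM = [[14915, 1387, 143]; [1387, 143, 13]; [143, 13, 5]] and Mᵀy = [-46697, -4361, -461]ᵀ gives MᵀM·[α, β, γ]ᵀ = Mᵀy.
Inverting the 3×3 Gram matrix, [α, β, γ]ᵀ = [-20791/7013, -29420/21039, -79436/21039]ᵀ.

α = -2.96, β = -1.40, γ = -3.78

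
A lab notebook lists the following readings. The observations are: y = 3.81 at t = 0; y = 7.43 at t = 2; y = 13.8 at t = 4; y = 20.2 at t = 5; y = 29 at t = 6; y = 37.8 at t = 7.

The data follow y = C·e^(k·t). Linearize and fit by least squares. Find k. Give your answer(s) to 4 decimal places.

Let Y = ln y. Fitting Y = k·t + ln C by least squares:
AᵀA = [[130.0000, 24.0000]; [24.0000, 6]], rhs = [75.1681, 15.9731]ᵀ  (here Σt = 24.0000, Σ(t)² = 130.0000, Σln y = 15.9731, Σt·ln y = 75.1681).
Slope k = (n·Σt·ln y − Σt·Σln y)/(n·Σ(t)² − (Σt)²) = (6·75.1681 − 24.0000·15.9731)/204.0000 = 0.33164; ln C = (Σln y − k·Σt)/n = 1.33564.

k = 0.3316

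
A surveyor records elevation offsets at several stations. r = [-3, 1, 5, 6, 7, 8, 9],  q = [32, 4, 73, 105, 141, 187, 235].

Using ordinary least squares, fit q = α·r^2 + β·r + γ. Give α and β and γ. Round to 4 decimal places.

α = 2.9721, β = -0.8500, γ = 2.4920

The normal system AᵀA·[α, β, γ]ᵀ = Aᵀq is [[15061, 1899, 265]; [1899, 265, 33]; [265, 33, 7]]·[α, β, γ]ᵀ = [43809, 5501, 777]ᵀ.
Inverting the 3×3 Gram matrix, [α, β, γ]ᵀ = [31745/10681, -9079/10681, 26617/10681]ᵀ.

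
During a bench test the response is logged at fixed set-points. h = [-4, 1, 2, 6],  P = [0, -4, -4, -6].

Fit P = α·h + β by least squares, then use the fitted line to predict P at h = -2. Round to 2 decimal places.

The normal system MᵀM·[α, β]ᵀ = MᵀP is [[57, 5]; [5, 4]]·[α, β]ᵀ = [-48, -14]ᵀ.
det = 57·4 − 5² = 203.
α = ((-48)·4 − 5·(-14))/203 = -122/203; β = (57·(-14) − 5·(-48))/203 = -558/203.
At h = -2: P̂ = (-122/203)·(-2) + (-558/203)·(1) = -314/203.

P̂ = -1.55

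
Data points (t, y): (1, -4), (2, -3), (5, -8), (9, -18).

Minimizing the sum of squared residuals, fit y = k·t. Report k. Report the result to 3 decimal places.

k = -1.910

From the data, Σt·t = 111.
Right-hand side: Σt·y = -212.
So AᵀA·[k]ᵀ = Aᵀy: [[111]]·[k]ᵀ = [-212]ᵀ.
k = (-212)/111 = -1.90991.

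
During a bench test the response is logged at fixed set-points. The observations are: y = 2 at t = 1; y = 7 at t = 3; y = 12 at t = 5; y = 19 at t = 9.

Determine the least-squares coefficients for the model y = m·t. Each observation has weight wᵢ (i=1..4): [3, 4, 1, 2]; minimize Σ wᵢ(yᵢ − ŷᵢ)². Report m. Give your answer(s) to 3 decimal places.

Entries of AᵀWA: Σwᵢ·t·t = 226.
And Σwᵢ·t·y = 492.
So AᵀWA·[m]ᵀ = AᵀWy: [[226]]·[m]ᵀ = [492]ᵀ.
Hence m = 492 / 226 ≈ 2.17699.

m = 2.177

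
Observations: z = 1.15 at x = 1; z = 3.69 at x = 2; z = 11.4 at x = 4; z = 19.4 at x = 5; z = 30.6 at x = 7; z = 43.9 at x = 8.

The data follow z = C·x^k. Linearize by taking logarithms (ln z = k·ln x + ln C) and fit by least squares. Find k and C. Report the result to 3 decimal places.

k = 1.731, C = 1.123

Taking logs, ln z = k·ln x + ln C, so regress ln z on ln x.
AᵀA = [[13.1032, 7.7142]; [7.7142, 6]], rhs = [23.5723, 14.0472]ᵀ  (here Σln x = 7.7142, Σ(ln x)² = 13.1032, Σln z = 14.0472, Σln x·ln z = 23.5723).
Δ = 13.1032·6 − (7.7142)² = 19.1098; k = (23.5723·6 − 7.7142·14.0472)/19.1098 = 1.73057, ln C = (13.1032·14.0472 − 7.7142·23.5723)/19.1098 = 0.11620, so C = exp(0.11620) = 1.12322.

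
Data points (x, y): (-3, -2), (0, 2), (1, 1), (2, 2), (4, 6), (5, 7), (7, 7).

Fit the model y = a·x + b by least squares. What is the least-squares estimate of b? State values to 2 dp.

b = 1.03

Normal-equation sums: Σx·x = 104, Σx = 16, Σ1 = 7.
For Aᵀy: Σx·y = 119, Σy = 23.
Normal equations: [[104, 16]; [16, 7]]·[a, b]ᵀ = [119, 23]ᵀ.
Δ = 104·7 − 16² = 472.
a = (119·7 − 16·23)/472 = 465/472; b = (104·23 − 16·119)/472 = 61/59.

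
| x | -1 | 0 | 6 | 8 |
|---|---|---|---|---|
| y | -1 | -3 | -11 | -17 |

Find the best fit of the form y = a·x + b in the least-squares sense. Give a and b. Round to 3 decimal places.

a = -1.651, b = -2.634

Normal-equation sums: Σx·x = 101, Σx = 13, Σ1 = 4.
Moment sums: Σx·y = -201, Σy = -32.
Normal equations: [[101, 13]; [13, 4]]·[a, b]ᵀ = [-201, -32]ᵀ.
det = 101·4 − 13² = 235.
a = ((-201)·4 − 13·(-32))/235 = -388/235; b = (101·(-32) − 13·(-201))/235 = -619/235.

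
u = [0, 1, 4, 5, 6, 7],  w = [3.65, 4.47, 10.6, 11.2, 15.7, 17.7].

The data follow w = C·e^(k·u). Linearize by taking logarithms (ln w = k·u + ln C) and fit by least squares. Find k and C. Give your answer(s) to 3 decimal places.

k = 0.234, C = 3.683

Let Y = ln w. Fitting Y = k·u + ln C by least squares:
AᵀA = [[127.0000, 23.0000]; [23.0000, 6]], rhs = [59.6573, 13.1961]ᵀ  (here Σu = 23.0000, Σ(u)² = 127.0000, Σln w = 13.1961, Σu·ln w = 59.6573).
Solving (det = 233.0000): k = 0.23362, ln C = 1.30381, so C = exp(1.30381) = 3.68331.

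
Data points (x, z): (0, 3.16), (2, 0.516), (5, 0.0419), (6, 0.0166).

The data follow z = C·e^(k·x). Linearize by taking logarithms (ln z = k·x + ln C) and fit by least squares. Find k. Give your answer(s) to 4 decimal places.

k = -0.8675

With ln zᵢ as the transformed response and xᵢ as the regressor:
Σx = 13.0000, Σ(x)² = 65.0000, Σln z = -6.7819, Σx·ln z = -41.7758.
Equations: 65.0000·k + 13.0000·ln C = -41.7758;  13.0000·k + 4·ln C = -6.7819.
Δ = 65.0000·4 − (13.0000)² = 91.0000; k = (-41.7758·4 − 13.0000·-6.7819)/91.0000 = -0.86745, ln C = (65.0000·-6.7819 − 13.0000·-41.7758)/91.0000 = 1.12375.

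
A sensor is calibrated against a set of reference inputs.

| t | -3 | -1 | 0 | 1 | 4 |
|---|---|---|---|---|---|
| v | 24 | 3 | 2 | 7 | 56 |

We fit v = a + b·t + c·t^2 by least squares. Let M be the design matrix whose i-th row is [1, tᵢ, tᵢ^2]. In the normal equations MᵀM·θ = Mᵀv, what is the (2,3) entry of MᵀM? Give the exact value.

Row 2 ↔ basis t, column 3 ↔ basis t^2, so (MᵀM)_{2,3} = Σᵢ (t)·(t^2) = (-3)·(9) + (-1)·(1) + (0)·(0) + (1)·(1) + (4)·(16) = 37.

37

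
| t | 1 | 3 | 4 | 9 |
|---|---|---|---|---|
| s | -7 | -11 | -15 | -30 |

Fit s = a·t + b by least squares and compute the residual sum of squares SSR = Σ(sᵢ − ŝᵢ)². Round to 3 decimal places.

From the data, Σt·t = 107, Σt = 17, Σ1 = 4.
Right-hand side: Σt·s = -370, Σs = -63.
MᵀM·[a, b]ᵀ = Mᵀs becomes [[107, 17]; [17, 4]]·[a, b]ᵀ = [-370, -63]ᵀ.
Δ = 107·4 − 17² = 139.
a = ((-370)·4 − 17·(-63))/139 = -409/139; b = (107·(-63) − 17·(-370))/139 = -451/139.
Residuals: -113/139, 149/139, 2/139, -38/139; SSR = 262/139.

SSR = 1.885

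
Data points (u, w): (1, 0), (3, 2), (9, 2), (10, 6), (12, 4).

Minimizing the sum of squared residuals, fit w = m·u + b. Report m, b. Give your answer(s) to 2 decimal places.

m = 0.38, b = 0.16

AᵀA·[m, b]ᵀ = Aᵀw reads: 335·m + 35·b = 132;  35·m + 5·b = 14.
Eliminating b: 5·(row 1) − 35·(row 2) gives 450·m = 5·132 − 35·14 = 170, so m = 17/45.
Then b = (14 − 35·(17/45))/5 = 7/45.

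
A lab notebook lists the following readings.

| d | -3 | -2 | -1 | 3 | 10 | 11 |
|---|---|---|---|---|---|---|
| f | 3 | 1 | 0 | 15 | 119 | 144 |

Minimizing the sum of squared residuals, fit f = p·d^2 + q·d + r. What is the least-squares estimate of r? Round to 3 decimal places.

The normal equations are: 24820·p + 2322·q + 244·r = 29490;  2322·p + 244·q + 18·r = 2808;  244·p + 18·q + 6·r = 282.
Solving the 3×3 system (Gaussian elimination) gives p = 45690/45359, q = 430191/226795, r = 78492/226795.

r = 0.346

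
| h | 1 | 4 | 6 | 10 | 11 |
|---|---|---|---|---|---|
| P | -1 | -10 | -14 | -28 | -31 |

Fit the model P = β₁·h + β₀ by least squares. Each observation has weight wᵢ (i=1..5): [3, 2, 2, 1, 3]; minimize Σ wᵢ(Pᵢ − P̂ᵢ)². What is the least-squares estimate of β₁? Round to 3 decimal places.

β₁ = -3.000

Setting ∂/∂β₁ … = 0 gives: 570·β₁ + 66·β₀ = -1554;  66·β₁ + 11·β₀ = -172.
det = 570·11 − 66² = 1914.
β₁ = ((-1554)·11 − 66·(-172))/1914 = -3; β₀ = (570·(-172) − 66·(-1554))/1914 = 26/11.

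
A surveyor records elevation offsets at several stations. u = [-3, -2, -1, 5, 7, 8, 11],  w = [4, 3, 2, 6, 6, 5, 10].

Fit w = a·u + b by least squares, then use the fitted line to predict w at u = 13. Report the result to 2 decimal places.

Forming MᵀM = [[273, 25]; [25, 7]] and Mᵀw = [202, 36]ᵀ gives MᵀM·[a, b]ᵀ = Mᵀw.
Eliminating b: 7·(row 1) − 25·(row 2) gives 1286·a = 7·202 − 25·36 = 514, so a = 257/643.
Then b = (36 − 25·(257/643))/7 = 2389/643.
At u = 13: ŵ = (257/643)·(13) + (2389/643)·(1) = 5730/643.

ŵ = 8.91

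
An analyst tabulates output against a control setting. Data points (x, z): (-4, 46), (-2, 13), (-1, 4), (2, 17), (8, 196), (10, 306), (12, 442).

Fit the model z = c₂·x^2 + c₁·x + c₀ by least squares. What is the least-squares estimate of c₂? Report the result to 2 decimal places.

With design matrix M, MᵀM = [[35121, 3175, 333]; [3175, 333, 25]; [333, 25, 7]] and Mᵀz = [107652, 9752, 1024]ᵀ.
Solving the 3×3 system (Gaussian elimination) gives c₂ = 3957794/1322441, c₁ = 824904/1322441, c₀ = 2230226/1322441.

c₂ = 2.99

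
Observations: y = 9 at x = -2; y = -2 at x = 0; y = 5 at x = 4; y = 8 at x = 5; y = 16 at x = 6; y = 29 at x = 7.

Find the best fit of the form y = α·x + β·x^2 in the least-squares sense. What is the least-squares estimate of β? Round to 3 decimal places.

Compute the Gram sums: Σx·x = 130, Σx·x^2 = 740, Σx^2·x^2 = 4594.
For Aᵀy: Σx·y = 341, Σx^2·y = 2313.
AᵀA·[α, β]ᵀ = Aᵀy becomes [[130, 740]; [740, 4594]]·[α, β]ᵀ = [341, 2313]ᵀ.
det = 130·4594 − 740² = 49620.
α = (341·4594 − 740·2313)/49620 = -72533/24810; β = (130·2313 − 740·341)/49620 = 4835/4962.

β = 0.974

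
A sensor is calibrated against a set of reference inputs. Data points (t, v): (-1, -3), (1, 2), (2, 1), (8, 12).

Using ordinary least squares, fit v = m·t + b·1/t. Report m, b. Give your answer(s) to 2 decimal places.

m = 1.44, b = 0.55

Sums needed: Σt·t = 70, Σt·1/t = 4, Σ1/t·1/t = 145/64.
For Aᵀv: Σt·v = 103, Σ1/t·v = 7.
Normal equations: [[70, 4]; [4, 145/64]]·[m, b]ᵀ = [103, 7]ᵀ.
Δ = 70·(145/64) − 4² = 4563/32.
m = (103·(145/64) − 4·7)/(4563/32) = 337/234; b = (70·7 − 4·103)/(4563/32) = 64/117.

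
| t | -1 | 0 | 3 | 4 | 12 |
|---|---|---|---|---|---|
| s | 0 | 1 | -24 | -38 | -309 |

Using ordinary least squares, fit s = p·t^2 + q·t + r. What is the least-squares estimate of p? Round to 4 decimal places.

With design matrix A, AᵀA = [[21074, 1818, 170]; [1818, 170, 18]; [170, 18, 5]] and Aᵀs = [-45320, -3932, -370]ᵀ.
Inverting the 3×3 Gram matrix, [p, q, r]ᵀ = [-192905/96558, -58325/32186, 21694/48279]ᵀ.

p = -1.9978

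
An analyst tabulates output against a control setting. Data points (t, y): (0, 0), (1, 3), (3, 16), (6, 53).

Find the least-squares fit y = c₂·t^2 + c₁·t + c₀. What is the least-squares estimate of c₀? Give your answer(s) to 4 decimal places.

Setting ∂/∂c₂ … = 0 gives: 1378·c₂ + 244·c₁ + 46·c₀ = 2055;  244·c₂ + 46·c₁ + 10·c₀ = 369;  46·c₂ + 10·c₁ + 4·c₀ = 72.
Inverting the 3×3 Gram matrix, [c₂, c₁, c₀]ᵀ = [7/6, 11/6, 0]ᵀ.

c₀ = 0.0000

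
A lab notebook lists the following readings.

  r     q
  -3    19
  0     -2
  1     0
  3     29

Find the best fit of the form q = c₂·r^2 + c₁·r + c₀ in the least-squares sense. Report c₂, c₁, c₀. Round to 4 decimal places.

c₂ = 3.0167, c₁ = 1.5900, c₀ = -3.2267

The normal system XᵀX·[c₂, c₁, c₀]ᵀ = Xᵀq is [[163, 1, 19]; [1, 19, 1]; [19, 1, 4]]·[c₂, c₁, c₀]ᵀ = [432, 30, 46]ᵀ.
Row-reducing yields c₂ = 181/60, c₁ = 159/100, c₀ = -242/75.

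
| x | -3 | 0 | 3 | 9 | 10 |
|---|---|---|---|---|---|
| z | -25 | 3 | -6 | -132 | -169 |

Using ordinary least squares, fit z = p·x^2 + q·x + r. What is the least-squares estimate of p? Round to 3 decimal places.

p = -2.035

Sums needed: Σx^2·x^2 = 16723, Σx^2·x = 1729, Σx^2 = 199, Σx·x = 199, Σx = 19, Σ1 = 5.
Moment sums: Σx^2·z = -27871, Σx·z = -2821, Σz = -329.
AᵀA·[p, q, r]ᵀ = Aᵀz becomes [[16723, 1729, 199]; [1729, 199, 19]; [199, 19, 5]]·[p, q, r]ᵀ = [-27871, -2821, -329]ᵀ.
Row-reducing yields p = -144010/70773, q = 228097/70773, r = 69322/23591.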